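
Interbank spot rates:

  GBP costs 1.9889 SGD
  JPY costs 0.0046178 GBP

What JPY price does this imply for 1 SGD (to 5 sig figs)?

1 SGD ÷ 1.9889 = 0.50279 GBP
0.50279 GBP ÷ 0.0046178 = 108.881 JPY

SGD/JPY = 108.88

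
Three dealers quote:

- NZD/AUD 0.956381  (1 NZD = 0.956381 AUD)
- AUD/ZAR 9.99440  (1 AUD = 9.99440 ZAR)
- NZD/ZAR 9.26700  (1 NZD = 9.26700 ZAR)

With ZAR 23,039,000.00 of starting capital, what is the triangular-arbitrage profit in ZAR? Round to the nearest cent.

Profitable loop is ZAR → NZD → AUD → ZAR:
ZAR 23,039,000.00 ÷ 9.26700 = NZD 2,486,133.59
NZD 2,486,133.59 × 0.956381 = AUD 2,377,690.93
AUD 2,377,690.93 × 9.99440 = ZAR 23,763,594.24
Profit = ZAR 23,763,594.24 − ZAR 23,039,000.00

Profit: ZAR 724,594.24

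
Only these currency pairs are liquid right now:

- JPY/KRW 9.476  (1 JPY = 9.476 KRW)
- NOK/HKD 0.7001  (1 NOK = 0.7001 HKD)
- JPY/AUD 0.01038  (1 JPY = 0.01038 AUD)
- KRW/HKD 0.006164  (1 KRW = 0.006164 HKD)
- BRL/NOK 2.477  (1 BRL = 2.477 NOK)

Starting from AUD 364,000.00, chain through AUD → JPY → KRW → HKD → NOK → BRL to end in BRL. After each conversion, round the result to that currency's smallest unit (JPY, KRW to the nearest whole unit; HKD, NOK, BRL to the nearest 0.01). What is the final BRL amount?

BRL 1,181,151.55

AUD 364,000.00 ÷ 0.01038 = JPY 35,067,437
JPY 35,067,437 × 9.476 = KRW 332,299,033
KRW 332,299,033 × 0.006164 = HKD 2,048,291.24
HKD 2,048,291.24 ÷ 0.7001 = NOK 2,925,712.38
NOK 2,925,712.38 ÷ 2.477 = BRL 1,181,151.55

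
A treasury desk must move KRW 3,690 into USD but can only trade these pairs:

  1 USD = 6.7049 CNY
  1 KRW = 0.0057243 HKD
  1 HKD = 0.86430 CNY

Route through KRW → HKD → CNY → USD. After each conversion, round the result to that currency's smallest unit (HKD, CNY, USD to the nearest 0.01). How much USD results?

KRW 3,690 × 0.0057243 = HKD 21.12
HKD 21.12 × 0.86430 = CNY 18.25
CNY 18.25 ÷ 6.7049 = USD 2.72

USD 2.72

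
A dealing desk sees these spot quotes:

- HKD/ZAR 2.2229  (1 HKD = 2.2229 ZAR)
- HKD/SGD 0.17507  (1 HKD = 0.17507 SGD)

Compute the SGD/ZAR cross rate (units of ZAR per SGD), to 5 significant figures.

SGD/ZAR = 12.697

1 SGD ÷ 0.17507 = 5.712 HKD
5.712 HKD × 2.2229 = 12.6972 ZAR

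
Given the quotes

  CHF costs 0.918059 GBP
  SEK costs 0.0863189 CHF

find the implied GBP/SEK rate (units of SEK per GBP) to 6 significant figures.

GBP/SEK = 12.6190

1 GBP ÷ 0.918059 = 1.08925 CHF
1.08925 CHF ÷ 0.0863189 = 12.619 SEK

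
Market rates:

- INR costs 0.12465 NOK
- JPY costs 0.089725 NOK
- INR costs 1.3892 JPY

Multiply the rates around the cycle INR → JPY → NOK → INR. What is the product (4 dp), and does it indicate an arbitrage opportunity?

1.0000 (no arbitrage)

Around INR → JPY → NOK → INR: 1 × 1.3892 × 0.089725 ÷ 0.12465 = 0.999968
Product ≈ 1 (deviation 0.003%, within rounding noise).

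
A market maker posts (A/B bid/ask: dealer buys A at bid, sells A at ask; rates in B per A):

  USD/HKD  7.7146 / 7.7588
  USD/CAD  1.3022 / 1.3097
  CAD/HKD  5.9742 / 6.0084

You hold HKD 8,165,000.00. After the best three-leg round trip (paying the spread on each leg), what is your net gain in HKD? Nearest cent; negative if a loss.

Best loop HKD → USD → CAD → HKD:
HKD 8,165,000.00 ÷ 7.7588 (buy USD at ask) = USD 1,052,353.46
USD 1,052,353.46 × 1.3022 (sell USD at bid) = CAD 1,370,374.67
CAD 1,370,374.67 × 5.9742 (sell CAD at bid) = HKD 8,186,892.36

Net profit: HKD 21,892.36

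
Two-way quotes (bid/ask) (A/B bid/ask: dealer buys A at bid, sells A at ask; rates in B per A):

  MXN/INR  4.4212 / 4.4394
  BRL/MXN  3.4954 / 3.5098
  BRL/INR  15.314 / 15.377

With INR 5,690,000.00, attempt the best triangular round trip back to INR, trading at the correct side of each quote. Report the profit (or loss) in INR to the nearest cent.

Net profit: INR 28,441.67

Best loop INR → BRL → MXN → INR:
INR 5,690,000.00 ÷ 15.377 (buy BRL at ask) = BRL 370,033.17
BRL 370,033.17 × 3.4954 (sell BRL at bid) = MXN 1,293,413.93
MXN 1,293,413.93 × 4.4212 (sell MXN at bid) = INR 5,718,441.67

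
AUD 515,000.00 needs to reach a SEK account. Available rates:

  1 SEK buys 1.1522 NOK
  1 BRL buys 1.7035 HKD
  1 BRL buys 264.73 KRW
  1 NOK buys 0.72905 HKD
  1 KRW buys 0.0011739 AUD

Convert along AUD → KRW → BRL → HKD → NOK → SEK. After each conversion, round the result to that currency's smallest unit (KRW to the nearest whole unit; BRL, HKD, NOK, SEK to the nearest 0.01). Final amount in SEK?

SEK 3,360,701.34

AUD 515,000.00 ÷ 0.0011739 = KRW 438,708,578
KRW 438,708,578 ÷ 264.73 = BRL 1,657,192.53
BRL 1,657,192.53 × 1.7035 = HKD 2,823,027.47
HKD 2,823,027.47 ÷ 0.72905 = NOK 3,872,200.08
NOK 3,872,200.08 ÷ 1.1522 = SEK 3,360,701.34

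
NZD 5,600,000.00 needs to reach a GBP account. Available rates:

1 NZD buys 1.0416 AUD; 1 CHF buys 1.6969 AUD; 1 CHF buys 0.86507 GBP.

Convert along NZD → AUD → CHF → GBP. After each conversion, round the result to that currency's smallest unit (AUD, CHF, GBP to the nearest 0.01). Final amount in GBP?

GBP 2,973,609.94

NZD 5,600,000.00 × 1.0416 = AUD 5,832,960.00
AUD 5,832,960.00 ÷ 1.6969 = CHF 3,437,421.18
CHF 3,437,421.18 × 0.86507 = GBP 2,973,609.94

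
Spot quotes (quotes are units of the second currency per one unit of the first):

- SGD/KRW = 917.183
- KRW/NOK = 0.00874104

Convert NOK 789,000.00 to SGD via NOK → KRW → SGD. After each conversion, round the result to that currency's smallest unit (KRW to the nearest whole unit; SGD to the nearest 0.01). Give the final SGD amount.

NOK 789,000.00 ÷ 0.00874104 = KRW 90,263,859
KRW 90,263,859 ÷ 917.183 = SGD 98,414.23

SGD 98,414.23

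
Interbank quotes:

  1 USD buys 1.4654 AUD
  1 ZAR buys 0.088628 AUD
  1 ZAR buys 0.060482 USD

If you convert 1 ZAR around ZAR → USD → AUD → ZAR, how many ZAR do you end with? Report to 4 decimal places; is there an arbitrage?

1.0000 (no arbitrage)

Around ZAR → USD → AUD → ZAR: 1 × 0.060482 × 1.4654 ÷ 0.088628 = 1.000026
Product ≈ 1 (deviation 0.003%, within rounding noise).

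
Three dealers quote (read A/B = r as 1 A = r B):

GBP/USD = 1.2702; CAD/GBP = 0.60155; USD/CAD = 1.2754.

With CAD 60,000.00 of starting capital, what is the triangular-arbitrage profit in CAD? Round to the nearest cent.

Profit: CAD 1,568.84

Profitable loop is CAD → USD → GBP → CAD:
CAD 60,000.00 ÷ 1.2754 = USD 47,044.06
USD 47,044.06 ÷ 1.2702 = GBP 37,036.74
GBP 37,036.74 ÷ 0.60155 = CAD 61,568.84
Profit = CAD 61,568.84 − CAD 60,000.00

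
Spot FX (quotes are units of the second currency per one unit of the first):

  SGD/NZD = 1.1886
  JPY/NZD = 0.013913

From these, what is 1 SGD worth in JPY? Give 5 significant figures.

SGD/JPY = 85.431

1 SGD × 1.1886 = 1.1886 NZD
1.1886 NZD ÷ 0.013913 = 85.4309 JPY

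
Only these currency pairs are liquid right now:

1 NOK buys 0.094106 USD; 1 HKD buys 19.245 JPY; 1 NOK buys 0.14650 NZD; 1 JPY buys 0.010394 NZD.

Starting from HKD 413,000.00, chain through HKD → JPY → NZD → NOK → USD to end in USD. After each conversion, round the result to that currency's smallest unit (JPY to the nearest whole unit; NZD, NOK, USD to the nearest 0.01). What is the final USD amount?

USD 53,067.71

HKD 413,000.00 × 19.245 = JPY 7,948,185
JPY 7,948,185 × 0.010394 = NZD 82,613.43
NZD 82,613.43 ÷ 0.14650 = NOK 563,914.20
NOK 563,914.20 × 0.094106 = USD 53,067.71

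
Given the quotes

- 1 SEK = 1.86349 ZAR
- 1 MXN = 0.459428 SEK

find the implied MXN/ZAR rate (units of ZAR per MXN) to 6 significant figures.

1 MXN × 0.459428 = 0.459428 SEK
0.459428 SEK × 1.86349 = 0.856139 ZAR

MXN/ZAR = 0.856139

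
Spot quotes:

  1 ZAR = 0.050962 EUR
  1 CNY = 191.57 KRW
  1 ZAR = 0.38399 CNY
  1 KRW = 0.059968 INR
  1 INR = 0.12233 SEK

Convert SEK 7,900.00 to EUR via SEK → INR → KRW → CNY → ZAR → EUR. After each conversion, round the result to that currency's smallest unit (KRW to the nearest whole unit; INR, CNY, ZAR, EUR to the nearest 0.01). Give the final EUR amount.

EUR 746.06

SEK 7,900.00 ÷ 0.12233 = INR 64,579.42
INR 64,579.42 ÷ 0.059968 = KRW 1,076,898
KRW 1,076,898 ÷ 191.57 = CNY 5,621.43
CNY 5,621.43 ÷ 0.38399 = ZAR 14,639.52
ZAR 14,639.52 × 0.050962 = EUR 746.06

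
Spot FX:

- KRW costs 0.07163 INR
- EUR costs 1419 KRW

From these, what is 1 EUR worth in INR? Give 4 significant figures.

EUR/INR = 101.6

1 EUR × 1419 = 1419 KRW
1419 KRW × 0.07163 = 101.643 INR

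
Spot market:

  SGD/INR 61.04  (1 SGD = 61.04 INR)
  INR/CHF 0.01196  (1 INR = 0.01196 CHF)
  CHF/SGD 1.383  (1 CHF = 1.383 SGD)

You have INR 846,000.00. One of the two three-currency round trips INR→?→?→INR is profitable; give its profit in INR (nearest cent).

Profitable loop is INR → CHF → SGD → INR:
INR 846,000.00 × 0.01196 = CHF 10,118.16
CHF 10,118.16 × 1.383 = SGD 13,993.42
SGD 13,993.42 × 61.04 = INR 854,158.07
Profit = INR 854,158.07 − INR 846,000.00

Profit: INR 8,158.07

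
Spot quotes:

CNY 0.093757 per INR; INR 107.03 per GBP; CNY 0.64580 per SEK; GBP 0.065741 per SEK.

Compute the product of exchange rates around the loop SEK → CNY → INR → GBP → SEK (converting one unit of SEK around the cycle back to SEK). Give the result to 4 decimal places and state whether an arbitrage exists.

Around SEK → CNY → INR → GBP → SEK: 1 × 0.64580 ÷ 0.093757 ÷ 107.03 ÷ 0.065741 = 0.978932
Product < 1; profitable direction is SEK → GBP → INR → CNY → SEK.

0.9789 (arbitrage exists)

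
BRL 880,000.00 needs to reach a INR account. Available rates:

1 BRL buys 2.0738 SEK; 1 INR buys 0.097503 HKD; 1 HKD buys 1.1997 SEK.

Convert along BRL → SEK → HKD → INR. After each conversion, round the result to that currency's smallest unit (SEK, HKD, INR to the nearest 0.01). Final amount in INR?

INR 15,601,232.37

BRL 880,000.00 × 2.0738 = SEK 1,824,944.00
SEK 1,824,944.00 ÷ 1.1997 = HKD 1,521,166.96
HKD 1,521,166.96 ÷ 0.097503 = INR 15,601,232.37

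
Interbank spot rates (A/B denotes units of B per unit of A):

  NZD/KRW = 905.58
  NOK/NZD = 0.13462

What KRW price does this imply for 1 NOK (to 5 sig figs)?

NOK/KRW = 121.91

1 NOK × 0.13462 = 0.13462 NZD
0.13462 NZD × 905.58 = 121.909 KRW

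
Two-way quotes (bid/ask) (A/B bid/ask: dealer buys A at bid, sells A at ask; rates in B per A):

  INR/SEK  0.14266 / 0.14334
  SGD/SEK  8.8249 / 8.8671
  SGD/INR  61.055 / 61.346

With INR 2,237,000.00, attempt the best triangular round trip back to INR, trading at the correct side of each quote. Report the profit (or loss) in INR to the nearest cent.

Best loop INR → SGD → SEK → INR:
INR 2,237,000.00 ÷ 61.346 (buy SGD at ask) = SGD 36,465.30
SGD 36,465.30 × 8.8249 (sell SGD at bid) = SEK 321,802.58
SEK 321,802.58 ÷ 0.14334 (buy INR at ask) = INR 2,245,029.88

Net profit: INR 8,029.88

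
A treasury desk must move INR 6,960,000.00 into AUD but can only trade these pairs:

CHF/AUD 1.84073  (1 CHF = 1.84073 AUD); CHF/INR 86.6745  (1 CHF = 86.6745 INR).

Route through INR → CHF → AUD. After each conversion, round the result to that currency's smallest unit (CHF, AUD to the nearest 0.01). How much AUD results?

INR 6,960,000.00 ÷ 86.6745 = CHF 80,300.43
CHF 80,300.43 × 1.84073 = AUD 147,811.41

AUD 147,811.41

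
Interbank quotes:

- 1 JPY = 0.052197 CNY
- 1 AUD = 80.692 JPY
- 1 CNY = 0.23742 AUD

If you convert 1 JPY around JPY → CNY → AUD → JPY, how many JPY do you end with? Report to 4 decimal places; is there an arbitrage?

Around JPY → CNY → AUD → JPY: 1 × 0.052197 × 0.23742 × 80.692 = 0.999985
Product ≈ 1 (deviation 0.002%, within rounding noise).

1.0000 (no arbitrage)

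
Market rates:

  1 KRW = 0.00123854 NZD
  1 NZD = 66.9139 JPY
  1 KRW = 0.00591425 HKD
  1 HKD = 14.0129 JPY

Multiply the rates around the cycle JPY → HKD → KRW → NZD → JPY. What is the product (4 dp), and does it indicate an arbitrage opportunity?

1.0000 (no arbitrage)

Around JPY → HKD → KRW → NZD → JPY: 1 ÷ 14.0129 ÷ 0.00591425 × 0.00123854 × 66.9139 = 0.999997
Product ≈ 1 (deviation 0.000%, within rounding noise).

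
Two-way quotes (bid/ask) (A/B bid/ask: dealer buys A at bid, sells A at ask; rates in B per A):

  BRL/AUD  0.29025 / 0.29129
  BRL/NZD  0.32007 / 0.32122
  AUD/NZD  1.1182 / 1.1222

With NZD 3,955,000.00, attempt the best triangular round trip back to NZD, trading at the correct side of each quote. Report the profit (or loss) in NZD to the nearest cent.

Net profit: NZD 41,093.36

Best loop NZD → BRL → AUD → NZD:
NZD 3,955,000.00 ÷ 0.32122 (buy BRL at ask) = BRL 12,312,433.85
BRL 12,312,433.85 × 0.29025 (sell BRL at bid) = AUD 3,573,683.92
AUD 3,573,683.92 × 1.1182 (sell AUD at bid) = NZD 3,996,093.36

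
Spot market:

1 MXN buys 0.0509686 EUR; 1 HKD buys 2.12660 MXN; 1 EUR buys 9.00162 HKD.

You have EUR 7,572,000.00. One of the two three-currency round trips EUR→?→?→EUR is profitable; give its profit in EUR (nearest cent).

Profitable loop is EUR → MXN → HKD → EUR:
EUR 7,572,000.00 ÷ 0.0509686 = MXN 148,562,055.85
MXN 148,562,055.85 ÷ 2.12660 = HKD 69,858,956.01
HKD 69,858,956.01 ÷ 9.00162 = EUR 7,760,709.30
Profit = EUR 7,760,709.30 − EUR 7,572,000.00

Profit: EUR 188,709.30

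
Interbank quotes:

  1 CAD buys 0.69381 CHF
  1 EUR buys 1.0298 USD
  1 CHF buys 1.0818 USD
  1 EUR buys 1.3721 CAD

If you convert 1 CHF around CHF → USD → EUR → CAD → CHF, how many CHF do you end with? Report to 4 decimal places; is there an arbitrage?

1.0000 (no arbitrage)

Around CHF → USD → EUR → CAD → CHF: 1 × 1.0818 ÷ 1.0298 × 1.3721 × 0.69381 = 1.000047
Product ≈ 1 (deviation 0.005%, within rounding noise).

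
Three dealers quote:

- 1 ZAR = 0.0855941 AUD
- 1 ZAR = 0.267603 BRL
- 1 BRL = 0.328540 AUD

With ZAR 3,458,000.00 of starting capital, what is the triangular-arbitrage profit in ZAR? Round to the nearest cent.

Profitable loop is ZAR → BRL → AUD → ZAR:
ZAR 3,458,000.00 × 0.267603 = BRL 925,371.17
BRL 925,371.17 × 0.328540 = AUD 304,021.45
AUD 304,021.45 ÷ 0.0855941 = ZAR 3,551,897.22
Profit = ZAR 3,551,897.22 − ZAR 3,458,000.00

Profit: ZAR 93,897.22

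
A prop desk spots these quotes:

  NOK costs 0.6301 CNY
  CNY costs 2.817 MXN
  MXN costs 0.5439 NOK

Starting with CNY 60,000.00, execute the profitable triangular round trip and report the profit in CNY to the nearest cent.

Profit: CNY 2,149.25

Profitable loop is CNY → NOK → MXN → CNY:
CNY 60,000.00 ÷ 0.6301 = NOK 95,222.98
NOK 95,222.98 ÷ 0.5439 = MXN 175,074.43
MXN 175,074.43 ÷ 2.817 = CNY 62,149.25
Profit = CNY 62,149.25 − CNY 60,000.00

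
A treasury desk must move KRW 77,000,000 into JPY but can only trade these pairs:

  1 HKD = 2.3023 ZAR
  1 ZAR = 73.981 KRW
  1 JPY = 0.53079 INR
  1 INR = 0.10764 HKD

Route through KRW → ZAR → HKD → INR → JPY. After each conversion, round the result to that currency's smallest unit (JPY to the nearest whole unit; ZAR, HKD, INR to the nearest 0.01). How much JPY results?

JPY 7,912,472

KRW 77,000,000 ÷ 73.981 = ZAR 1,040,807.77
ZAR 1,040,807.77 ÷ 2.3023 = HKD 452,073.04
HKD 452,073.04 ÷ 0.10764 = INR 4,199,861.02
INR 4,199,861.02 ÷ 0.53079 = JPY 7,912,472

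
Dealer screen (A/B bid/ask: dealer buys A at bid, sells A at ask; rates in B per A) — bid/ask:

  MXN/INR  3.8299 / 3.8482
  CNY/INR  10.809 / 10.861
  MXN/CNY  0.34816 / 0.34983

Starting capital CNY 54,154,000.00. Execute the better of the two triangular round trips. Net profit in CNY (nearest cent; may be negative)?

Net profit: CNY 433,236.86

Best loop CNY → MXN → INR → CNY:
CNY 54,154,000.00 ÷ 0.34983 (buy MXN at ask) = MXN 154,800,903.30
MXN 154,800,903.30 × 3.8299 (sell MXN at bid) = INR 592,871,979.53
INR 592,871,979.53 ÷ 10.861 (buy CNY at ask) = CNY 54,587,236.86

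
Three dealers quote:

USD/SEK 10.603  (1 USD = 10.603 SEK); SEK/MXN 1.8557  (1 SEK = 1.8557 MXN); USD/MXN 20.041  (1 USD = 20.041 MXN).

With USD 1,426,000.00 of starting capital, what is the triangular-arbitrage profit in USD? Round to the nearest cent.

Profit: USD 26,453.99

Profitable loop is USD → MXN → SEK → USD:
USD 1,426,000.00 × 20.041 = MXN 28,578,466.00
MXN 28,578,466.00 ÷ 1.8557 = SEK 15,400,369.67
SEK 15,400,369.67 ÷ 10.603 = USD 1,452,453.99
Profit = USD 1,452,453.99 − USD 1,426,000.00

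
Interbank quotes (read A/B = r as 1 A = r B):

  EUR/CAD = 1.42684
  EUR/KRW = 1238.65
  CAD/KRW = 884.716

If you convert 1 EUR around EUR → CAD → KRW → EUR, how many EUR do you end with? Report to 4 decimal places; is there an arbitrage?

Around EUR → CAD → KRW → EUR: 1 × 1.42684 × 884.716 ÷ 1238.65 = 1.019132
Product > 1; profitable direction is EUR → CAD → KRW → EUR.

1.0191 (arbitrage exists)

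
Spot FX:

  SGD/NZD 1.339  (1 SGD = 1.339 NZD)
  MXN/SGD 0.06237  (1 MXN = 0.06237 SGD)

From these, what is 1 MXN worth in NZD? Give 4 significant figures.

MXN/NZD = 0.08351

1 MXN × 0.06237 = 0.06237 SGD
0.06237 SGD × 1.339 = 0.0835134 NZD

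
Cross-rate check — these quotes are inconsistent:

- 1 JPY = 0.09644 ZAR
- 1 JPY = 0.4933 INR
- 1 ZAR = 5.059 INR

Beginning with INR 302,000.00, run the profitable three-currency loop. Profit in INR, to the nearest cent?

Profit: INR 3,348.77

Profitable loop is INR → ZAR → JPY → INR:
INR 302,000.00 ÷ 5.059 = ZAR 59,695.59
ZAR 59,695.59 ÷ 0.09644 = JPY 618,992
JPY 618,992 × 0.4933 = INR 305,348.77
Profit = INR 305,348.77 − INR 302,000.00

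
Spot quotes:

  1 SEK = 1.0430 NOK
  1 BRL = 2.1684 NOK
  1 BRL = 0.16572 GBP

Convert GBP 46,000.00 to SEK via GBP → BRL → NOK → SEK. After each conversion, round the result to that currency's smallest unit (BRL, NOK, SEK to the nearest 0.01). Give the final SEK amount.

SEK 577,082.64

GBP 46,000.00 ÷ 0.16572 = BRL 277,576.64
BRL 277,576.64 × 2.1684 = NOK 601,897.19
NOK 601,897.19 ÷ 1.0430 = SEK 577,082.64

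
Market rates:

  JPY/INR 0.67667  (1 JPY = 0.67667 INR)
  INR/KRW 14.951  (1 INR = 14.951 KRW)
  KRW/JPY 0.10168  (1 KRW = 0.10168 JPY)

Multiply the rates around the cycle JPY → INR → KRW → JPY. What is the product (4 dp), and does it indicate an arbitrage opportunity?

1.0287 (arbitrage exists)

Around JPY → INR → KRW → JPY: 1 × 0.67667 × 14.951 × 0.10168 = 1.028686
Product > 1; profitable direction is JPY → INR → KRW → JPY.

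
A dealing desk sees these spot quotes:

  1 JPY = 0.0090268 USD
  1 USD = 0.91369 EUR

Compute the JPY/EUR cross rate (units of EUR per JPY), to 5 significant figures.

JPY/EUR = 0.0082477

1 JPY × 0.0090268 = 0.0090268 USD
0.0090268 USD × 0.91369 = 0.0082477 EUR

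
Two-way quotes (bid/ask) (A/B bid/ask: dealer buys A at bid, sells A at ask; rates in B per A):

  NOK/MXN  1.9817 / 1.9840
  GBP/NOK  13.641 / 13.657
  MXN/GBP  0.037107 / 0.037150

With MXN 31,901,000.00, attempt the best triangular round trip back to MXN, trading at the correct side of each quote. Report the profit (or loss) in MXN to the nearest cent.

Net profit: MXN 98,578.63

Best loop MXN → GBP → NOK → MXN:
MXN 31,901,000.00 × 0.037107 (sell MXN at bid) = GBP 1,183,750.41
GBP 1,183,750.41 × 13.641 (sell GBP at bid) = NOK 16,147,539.30
NOK 16,147,539.30 × 1.9817 (sell NOK at bid) = MXN 31,999,578.63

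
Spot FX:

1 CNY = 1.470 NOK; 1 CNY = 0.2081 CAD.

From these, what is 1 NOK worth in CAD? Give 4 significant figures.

NOK/CAD = 0.1416

1 NOK ÷ 1.470 = 0.680272 CNY
0.680272 CNY × 0.2081 = 0.141565 CAD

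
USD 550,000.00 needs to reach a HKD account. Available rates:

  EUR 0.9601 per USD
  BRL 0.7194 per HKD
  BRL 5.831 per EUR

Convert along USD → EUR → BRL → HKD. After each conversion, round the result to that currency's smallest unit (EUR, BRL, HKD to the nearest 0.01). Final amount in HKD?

USD 550,000.00 × 0.9601 = EUR 528,055.00
EUR 528,055.00 × 5.831 = BRL 3,079,088.71
BRL 3,079,088.71 ÷ 0.7194 = HKD 4,280,078.83

HKD 4,280,078.83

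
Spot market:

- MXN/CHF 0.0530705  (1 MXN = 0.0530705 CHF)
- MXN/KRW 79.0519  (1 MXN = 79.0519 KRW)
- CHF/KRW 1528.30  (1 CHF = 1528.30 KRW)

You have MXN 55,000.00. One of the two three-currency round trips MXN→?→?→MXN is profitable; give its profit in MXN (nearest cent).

Profitable loop is MXN → CHF → KRW → MXN:
MXN 55,000.00 × 0.0530705 = CHF 2,918.88
CHF 2,918.88 × 1528.30 = KRW 4,460,920
KRW 4,460,920 ÷ 79.0519 = MXN 56,430.28
Profit = MXN 56,430.28 − MXN 55,000.00

Profit: MXN 1,430.28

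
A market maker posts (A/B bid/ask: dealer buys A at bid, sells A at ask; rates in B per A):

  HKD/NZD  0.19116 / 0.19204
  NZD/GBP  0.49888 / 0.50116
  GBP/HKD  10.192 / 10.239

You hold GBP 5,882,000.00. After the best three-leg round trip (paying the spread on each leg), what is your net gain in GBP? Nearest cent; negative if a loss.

Net profit: GBP 86,969.77

Best loop GBP → NZD → HKD → GBP:
GBP 5,882,000.00 ÷ 0.50116 (buy NZD at ask) = NZD 11,736,770.69
NZD 11,736,770.69 ÷ 0.19204 (buy HKD at ask) = HKD 61,116,281.46
HKD 61,116,281.46 ÷ 10.239 (buy GBP at ask) = GBP 5,968,969.77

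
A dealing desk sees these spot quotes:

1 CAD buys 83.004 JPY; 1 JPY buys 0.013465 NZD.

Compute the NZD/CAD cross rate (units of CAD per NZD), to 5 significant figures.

NZD/CAD = 0.89474

1 NZD ÷ 0.013465 = 74.2666 JPY
74.2666 JPY ÷ 83.004 = 0.894735 CAD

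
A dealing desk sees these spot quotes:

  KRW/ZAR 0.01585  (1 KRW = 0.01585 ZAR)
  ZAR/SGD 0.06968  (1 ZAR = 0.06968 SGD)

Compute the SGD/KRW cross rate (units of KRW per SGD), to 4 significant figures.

SGD/KRW = 905.4

1 SGD ÷ 0.06968 = 14.3513 ZAR
14.3513 ZAR ÷ 0.01585 = 905.446 KRW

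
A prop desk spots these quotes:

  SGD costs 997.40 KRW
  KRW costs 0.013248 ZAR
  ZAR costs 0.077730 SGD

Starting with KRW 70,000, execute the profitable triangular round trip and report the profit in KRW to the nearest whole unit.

Profit: KRW 1,896

Profitable loop is KRW → ZAR → SGD → KRW:
KRW 70,000 × 0.013248 = ZAR 927.36
ZAR 927.36 × 0.077730 = SGD 72.08
SGD 72.08 × 997.40 = KRW 71,896
Profit = KRW 71,896 − KRW 70,000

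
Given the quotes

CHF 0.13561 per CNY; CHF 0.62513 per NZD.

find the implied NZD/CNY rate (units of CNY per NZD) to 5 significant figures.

NZD/CNY = 4.6098

1 NZD × 0.62513 = 0.62513 CHF
0.62513 CHF ÷ 0.13561 = 4.60976 CNY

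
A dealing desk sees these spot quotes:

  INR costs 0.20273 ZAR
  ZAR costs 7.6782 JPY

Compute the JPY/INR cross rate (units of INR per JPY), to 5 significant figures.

JPY/INR = 0.64243

1 JPY ÷ 7.6782 = 0.130239 ZAR
0.130239 ZAR ÷ 0.20273 = 0.642425 INR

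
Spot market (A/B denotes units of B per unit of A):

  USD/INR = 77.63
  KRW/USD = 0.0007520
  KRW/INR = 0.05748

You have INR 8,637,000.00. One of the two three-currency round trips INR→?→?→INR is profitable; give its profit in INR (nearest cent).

Profitable loop is INR → KRW → USD → INR:
INR 8,637,000.00 ÷ 0.05748 = KRW 150,260,960
KRW 150,260,960 × 0.0007520 = USD 112,996.24
USD 112,996.24 × 77.63 = INR 8,771,898.28
Profit = INR 8,771,898.28 − INR 8,637,000.00

Profit: INR 134,898.28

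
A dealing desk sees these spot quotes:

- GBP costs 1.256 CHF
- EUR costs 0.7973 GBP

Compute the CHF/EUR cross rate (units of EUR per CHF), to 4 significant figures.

1 CHF ÷ 1.256 = 0.796178 GBP
0.796178 GBP ÷ 0.7973 = 0.998593 EUR

CHF/EUR = 0.9986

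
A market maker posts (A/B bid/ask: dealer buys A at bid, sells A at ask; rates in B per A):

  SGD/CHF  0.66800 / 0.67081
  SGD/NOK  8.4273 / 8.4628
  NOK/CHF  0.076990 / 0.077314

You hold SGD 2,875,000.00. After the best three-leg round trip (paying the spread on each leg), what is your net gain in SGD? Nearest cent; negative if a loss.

Net profit: SGD 60,229.69

Best loop SGD → CHF → NOK → SGD:
SGD 2,875,000.00 × 0.66800 (sell SGD at bid) = CHF 1,920,500.00
CHF 1,920,500.00 ÷ 0.077314 (buy NOK at ask) = NOK 24,840,261.79
NOK 24,840,261.79 ÷ 8.4628 (buy SGD at ask) = SGD 2,935,229.69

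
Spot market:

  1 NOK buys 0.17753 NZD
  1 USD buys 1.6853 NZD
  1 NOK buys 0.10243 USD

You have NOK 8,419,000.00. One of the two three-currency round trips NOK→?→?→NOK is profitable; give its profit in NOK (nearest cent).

Profit: NOK 239,205.09

Profitable loop is NOK → NZD → USD → NOK:
NOK 8,419,000.00 × 0.17753 = NZD 1,494,625.07
NZD 1,494,625.07 ÷ 1.6853 = USD 886,859.95
USD 886,859.95 ÷ 0.10243 = NOK 8,658,205.09
Profit = NOK 8,658,205.09 − NOK 8,419,000.00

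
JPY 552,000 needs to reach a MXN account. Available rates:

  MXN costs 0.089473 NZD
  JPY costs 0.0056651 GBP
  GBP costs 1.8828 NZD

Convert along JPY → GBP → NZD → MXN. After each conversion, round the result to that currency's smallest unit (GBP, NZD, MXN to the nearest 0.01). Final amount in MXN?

MXN 65,805.10

JPY 552,000 × 0.0056651 = GBP 3,127.14
GBP 3,127.14 × 1.8828 = NZD 5,887.78
NZD 5,887.78 ÷ 0.089473 = MXN 65,805.10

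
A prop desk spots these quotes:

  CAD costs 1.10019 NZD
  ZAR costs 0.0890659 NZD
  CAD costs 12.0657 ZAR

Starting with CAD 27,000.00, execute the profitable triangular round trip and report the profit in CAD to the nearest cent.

Profitable loop is CAD → NZD → ZAR → CAD:
CAD 27,000.00 × 1.10019 = NZD 29,705.13
NZD 29,705.13 ÷ 0.0890659 = ZAR 333,518.55
ZAR 333,518.55 ÷ 12.0657 = CAD 27,641.87
Profit = CAD 27,641.87 − CAD 27,000.00

Profit: CAD 641.87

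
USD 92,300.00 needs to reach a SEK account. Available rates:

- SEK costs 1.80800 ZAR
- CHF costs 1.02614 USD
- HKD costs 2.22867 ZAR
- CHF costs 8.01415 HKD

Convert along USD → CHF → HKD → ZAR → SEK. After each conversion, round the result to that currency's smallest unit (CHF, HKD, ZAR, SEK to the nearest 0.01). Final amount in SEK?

USD 92,300.00 ÷ 1.02614 = CHF 89,948.74
CHF 89,948.74 × 8.01415 = HKD 720,862.69
HKD 720,862.69 × 2.22867 = ZAR 1,606,565.05
ZAR 1,606,565.05 ÷ 1.80800 = SEK 888,586.86

SEK 888,586.86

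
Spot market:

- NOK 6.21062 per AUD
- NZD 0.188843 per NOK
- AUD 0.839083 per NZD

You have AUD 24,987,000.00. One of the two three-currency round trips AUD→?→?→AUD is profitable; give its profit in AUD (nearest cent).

Profitable loop is AUD → NZD → NOK → AUD:
AUD 24,987,000.00 ÷ 0.839083 = NZD 29,778,937.24
NZD 29,778,937.24 ÷ 0.188843 = NOK 157,691,506.94
NOK 157,691,506.94 ÷ 6.21062 = AUD 25,390,622.34
Profit = AUD 25,390,622.34 − AUD 24,987,000.00

Profit: AUD 403,622.34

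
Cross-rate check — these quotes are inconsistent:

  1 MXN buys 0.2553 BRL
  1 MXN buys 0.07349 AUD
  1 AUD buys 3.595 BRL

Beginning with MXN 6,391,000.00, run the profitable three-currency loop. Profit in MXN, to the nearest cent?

Profit: MXN 222,709.95

Profitable loop is MXN → AUD → BRL → MXN:
MXN 6,391,000.00 × 0.07349 = AUD 469,674.59
AUD 469,674.59 × 3.595 = BRL 1,688,480.15
BRL 1,688,480.15 ÷ 0.2553 = MXN 6,613,709.95
Profit = MXN 6,613,709.95 − MXN 6,391,000.00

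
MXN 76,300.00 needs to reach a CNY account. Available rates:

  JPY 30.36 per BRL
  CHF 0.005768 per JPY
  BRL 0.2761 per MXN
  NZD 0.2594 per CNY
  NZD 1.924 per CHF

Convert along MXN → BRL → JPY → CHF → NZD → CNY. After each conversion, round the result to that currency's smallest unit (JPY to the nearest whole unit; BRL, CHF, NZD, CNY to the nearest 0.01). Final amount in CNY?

MXN 76,300.00 × 0.2761 = BRL 21,066.43
BRL 21,066.43 × 30.36 = JPY 639,577
JPY 639,577 × 0.005768 = CHF 3,689.08
CHF 3,689.08 × 1.924 = NZD 7,097.79
NZD 7,097.79 ÷ 0.2594 = CNY 27,362.34

CNY 27,362.34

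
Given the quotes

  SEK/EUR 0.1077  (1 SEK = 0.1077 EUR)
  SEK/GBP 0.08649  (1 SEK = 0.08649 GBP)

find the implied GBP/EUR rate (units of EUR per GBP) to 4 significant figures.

GBP/EUR = 1.245

1 GBP ÷ 0.08649 = 11.562 SEK
11.562 SEK × 0.1077 = 1.24523 EUR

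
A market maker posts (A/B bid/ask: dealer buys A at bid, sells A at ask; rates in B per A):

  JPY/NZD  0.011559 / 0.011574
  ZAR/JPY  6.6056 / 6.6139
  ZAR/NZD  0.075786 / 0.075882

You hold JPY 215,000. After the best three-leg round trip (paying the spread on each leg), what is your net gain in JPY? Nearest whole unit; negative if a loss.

Net profit: JPY 1,338

Best loop JPY → NZD → ZAR → JPY:
JPY 215,000 × 0.011559 (sell JPY at bid) = NZD 2,485.18
NZD 2,485.18 ÷ 0.075882 (buy ZAR at ask) = ZAR 32,750.65
ZAR 32,750.65 × 6.6056 (sell ZAR at bid) = JPY 216,338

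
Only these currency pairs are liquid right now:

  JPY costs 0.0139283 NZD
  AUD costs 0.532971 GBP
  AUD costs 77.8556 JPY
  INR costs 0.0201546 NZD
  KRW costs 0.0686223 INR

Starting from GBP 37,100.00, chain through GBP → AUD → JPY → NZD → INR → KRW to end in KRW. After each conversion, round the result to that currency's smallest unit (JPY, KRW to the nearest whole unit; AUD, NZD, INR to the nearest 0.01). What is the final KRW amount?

KRW 54,578,155

GBP 37,100.00 ÷ 0.532971 = AUD 69,609.79
AUD 69,609.79 × 77.8556 = JPY 5,419,512
JPY 5,419,512 × 0.0139283 = NZD 75,484.59
NZD 75,484.59 ÷ 0.0201546 = INR 3,745,278.50
INR 3,745,278.50 ÷ 0.0686223 = KRW 54,578,155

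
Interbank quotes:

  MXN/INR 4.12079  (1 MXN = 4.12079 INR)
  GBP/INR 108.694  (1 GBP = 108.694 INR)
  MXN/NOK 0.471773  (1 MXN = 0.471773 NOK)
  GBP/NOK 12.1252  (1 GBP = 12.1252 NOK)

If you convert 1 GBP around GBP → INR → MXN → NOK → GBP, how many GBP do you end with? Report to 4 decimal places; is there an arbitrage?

Around GBP → INR → MXN → NOK → GBP: 1 × 108.694 ÷ 4.12079 × 0.471773 ÷ 12.1252 = 1.026288
Product > 1; profitable direction is GBP → INR → MXN → NOK → GBP.

1.0263 (arbitrage exists)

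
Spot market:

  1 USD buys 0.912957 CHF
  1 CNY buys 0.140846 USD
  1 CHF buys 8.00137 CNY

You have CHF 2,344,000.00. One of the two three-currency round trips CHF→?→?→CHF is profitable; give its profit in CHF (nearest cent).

Profit: CHF 67,664.00

Profitable loop is CHF → CNY → USD → CHF:
CHF 2,344,000.00 × 8.00137 = CNY 18,755,211.28
CNY 18,755,211.28 × 0.140846 = USD 2,641,596.49
USD 2,641,596.49 × 0.912957 = CHF 2,411,664.00
Profit = CHF 2,411,664.00 − CHF 2,344,000.00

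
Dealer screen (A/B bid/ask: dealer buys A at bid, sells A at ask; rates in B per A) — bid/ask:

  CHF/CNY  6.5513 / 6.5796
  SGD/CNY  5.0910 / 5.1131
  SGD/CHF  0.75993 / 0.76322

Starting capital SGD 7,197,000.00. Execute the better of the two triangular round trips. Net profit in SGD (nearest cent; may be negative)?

Best loop SGD → CNY → CHF → SGD:
SGD 7,197,000.00 × 5.0910 (sell SGD at bid) = CNY 36,639,927.00
CNY 36,639,927.00 ÷ 6.5796 (buy CHF at ask) = CHF 5,568,716.49
CHF 5,568,716.49 ÷ 0.76322 (buy SGD at ask) = SGD 7,296,345.07

Net profit: SGD 99,345.07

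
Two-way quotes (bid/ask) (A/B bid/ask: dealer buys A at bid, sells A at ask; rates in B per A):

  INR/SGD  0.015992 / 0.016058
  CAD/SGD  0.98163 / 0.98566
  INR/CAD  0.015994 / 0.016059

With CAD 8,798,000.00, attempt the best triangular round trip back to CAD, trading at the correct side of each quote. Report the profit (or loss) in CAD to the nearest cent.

Best loop CAD → INR → SGD → CAD:
CAD 8,798,000.00 ÷ 0.016059 (buy INR at ask) = INR 547,854,785.48
INR 547,854,785.48 × 0.015992 (sell INR at bid) = SGD 8,761,293.73
SGD 8,761,293.73 ÷ 0.98566 (buy CAD at ask) = CAD 8,888,758.53

Net profit: CAD 90,758.53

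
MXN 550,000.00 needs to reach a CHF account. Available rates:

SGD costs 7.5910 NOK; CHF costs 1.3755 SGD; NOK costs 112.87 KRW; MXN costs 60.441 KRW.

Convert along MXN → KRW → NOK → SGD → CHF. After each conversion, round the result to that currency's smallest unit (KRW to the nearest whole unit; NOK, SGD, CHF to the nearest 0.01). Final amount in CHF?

MXN 550,000.00 × 60.441 = KRW 33,242,550
KRW 33,242,550 ÷ 112.87 = NOK 294,520.69
NOK 294,520.69 ÷ 7.5910 = SGD 38,798.67
SGD 38,798.67 ÷ 1.3755 = CHF 28,206.96

CHF 28,206.96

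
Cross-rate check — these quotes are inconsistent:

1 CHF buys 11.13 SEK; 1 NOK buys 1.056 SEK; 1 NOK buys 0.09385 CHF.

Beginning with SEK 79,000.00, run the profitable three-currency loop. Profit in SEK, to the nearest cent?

Profitable loop is SEK → CHF → NOK → SEK:
SEK 79,000.00 ÷ 11.13 = CHF 7,097.93
CHF 7,097.93 ÷ 0.09385 = NOK 75,630.62
NOK 75,630.62 × 1.056 = SEK 79,865.93
Profit = SEK 79,865.93 − SEK 79,000.00

Profit: SEK 865.93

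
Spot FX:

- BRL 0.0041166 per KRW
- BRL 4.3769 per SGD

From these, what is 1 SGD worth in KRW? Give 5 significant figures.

SGD/KRW = 1063.2

1 SGD × 4.3769 = 4.3769 BRL
4.3769 BRL ÷ 0.0041166 = 1063.23 KRW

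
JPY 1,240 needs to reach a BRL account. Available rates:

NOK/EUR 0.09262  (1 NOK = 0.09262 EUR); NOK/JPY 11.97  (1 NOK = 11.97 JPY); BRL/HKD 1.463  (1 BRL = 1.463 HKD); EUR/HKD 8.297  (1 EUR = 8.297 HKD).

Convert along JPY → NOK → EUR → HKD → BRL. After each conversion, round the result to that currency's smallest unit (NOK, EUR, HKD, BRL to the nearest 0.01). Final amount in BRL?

BRL 54.39

JPY 1,240 ÷ 11.97 = NOK 103.59
NOK 103.59 × 0.09262 = EUR 9.59
EUR 9.59 × 8.297 = HKD 79.57
HKD 79.57 ÷ 1.463 = BRL 54.39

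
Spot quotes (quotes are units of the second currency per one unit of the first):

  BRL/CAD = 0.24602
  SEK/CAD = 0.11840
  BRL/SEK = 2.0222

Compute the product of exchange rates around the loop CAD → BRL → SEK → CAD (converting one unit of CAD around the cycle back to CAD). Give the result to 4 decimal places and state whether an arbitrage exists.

0.9732 (arbitrage exists)

Around CAD → BRL → SEK → CAD: 1 ÷ 0.24602 × 2.0222 × 0.11840 = 0.973207
Product < 1; profitable direction is CAD → SEK → BRL → CAD.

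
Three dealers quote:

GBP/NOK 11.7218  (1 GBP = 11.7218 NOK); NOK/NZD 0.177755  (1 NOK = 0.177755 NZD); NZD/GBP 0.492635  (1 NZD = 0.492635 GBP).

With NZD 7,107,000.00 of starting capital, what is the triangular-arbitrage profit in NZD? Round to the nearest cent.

Profit: NZD 188,040.58

Profitable loop is NZD → GBP → NOK → NZD:
NZD 7,107,000.00 × 0.492635 = GBP 3,501,156.94
GBP 3,501,156.94 × 11.7218 = NOK 41,039,861.48
NOK 41,039,861.48 × 0.177755 = NZD 7,295,040.58
Profit = NZD 7,295,040.58 − NZD 7,107,000.00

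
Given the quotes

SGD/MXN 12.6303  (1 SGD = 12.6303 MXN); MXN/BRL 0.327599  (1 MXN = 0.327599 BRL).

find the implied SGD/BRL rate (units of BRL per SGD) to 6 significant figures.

1 SGD × 12.6303 = 12.6303 MXN
12.6303 MXN × 0.327599 = 4.13767 BRL

SGD/BRL = 4.13767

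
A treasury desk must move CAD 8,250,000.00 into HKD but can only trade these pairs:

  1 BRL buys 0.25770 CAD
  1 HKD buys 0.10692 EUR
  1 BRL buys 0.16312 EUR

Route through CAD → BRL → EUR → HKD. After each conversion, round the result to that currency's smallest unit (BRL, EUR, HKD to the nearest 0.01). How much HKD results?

CAD 8,250,000.00 ÷ 0.25770 = BRL 32,013,969.73
BRL 32,013,969.73 × 0.16312 = EUR 5,222,118.74
EUR 5,222,118.74 ÷ 0.10692 = HKD 48,841,364.95

HKD 48,841,364.95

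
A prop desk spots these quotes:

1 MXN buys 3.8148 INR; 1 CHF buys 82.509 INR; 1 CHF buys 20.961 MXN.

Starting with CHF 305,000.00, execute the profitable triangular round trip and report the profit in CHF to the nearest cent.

Profitable loop is CHF → INR → MXN → CHF:
CHF 305,000.00 × 82.509 = INR 25,165,245.00
INR 25,165,245.00 ÷ 3.8148 = MXN 6,596,740.33
MXN 6,596,740.33 ÷ 20.961 = CHF 314,714.96
Profit = CHF 314,714.96 − CHF 305,000.00

Profit: CHF 9,714.96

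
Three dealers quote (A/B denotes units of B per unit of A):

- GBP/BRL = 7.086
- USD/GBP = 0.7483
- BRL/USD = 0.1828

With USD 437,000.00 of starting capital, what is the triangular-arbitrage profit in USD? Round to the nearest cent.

Profitable loop is USD → BRL → GBP → USD:
USD 437,000.00 ÷ 0.1828 = BRL 2,390,590.81
BRL 2,390,590.81 ÷ 7.086 = GBP 337,368.16
GBP 337,368.16 ÷ 0.7483 = USD 450,846.14
Profit = USD 450,846.14 − USD 437,000.00

Profit: USD 13,846.14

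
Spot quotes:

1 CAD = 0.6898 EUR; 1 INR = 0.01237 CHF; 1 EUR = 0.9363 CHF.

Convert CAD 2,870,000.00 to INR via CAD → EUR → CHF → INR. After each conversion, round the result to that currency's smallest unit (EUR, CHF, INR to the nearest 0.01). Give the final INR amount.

CAD 2,870,000.00 × 0.6898 = EUR 1,979,726.00
EUR 1,979,726.00 × 0.9363 = CHF 1,853,617.45
CHF 1,853,617.45 ÷ 0.01237 = INR 149,847,813.26

INR 149,847,813.26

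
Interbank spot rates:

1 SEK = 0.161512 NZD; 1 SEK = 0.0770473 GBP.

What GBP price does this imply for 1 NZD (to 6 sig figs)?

NZD/GBP = 0.477038

1 NZD ÷ 0.161512 = 6.19149 SEK
6.19149 SEK × 0.0770473 = 0.477038 GBP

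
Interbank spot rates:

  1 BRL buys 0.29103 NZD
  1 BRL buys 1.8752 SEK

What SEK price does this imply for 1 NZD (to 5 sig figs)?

1 NZD ÷ 0.29103 = 3.43607 BRL
3.43607 BRL × 1.8752 = 6.44332 SEK

NZD/SEK = 6.4433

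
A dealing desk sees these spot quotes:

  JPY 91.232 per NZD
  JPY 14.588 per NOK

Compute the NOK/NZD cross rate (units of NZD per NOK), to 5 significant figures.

NOK/NZD = 0.15990

1 NOK × 14.588 = 14.588 JPY
14.588 JPY ÷ 91.232 = 0.1599 NZD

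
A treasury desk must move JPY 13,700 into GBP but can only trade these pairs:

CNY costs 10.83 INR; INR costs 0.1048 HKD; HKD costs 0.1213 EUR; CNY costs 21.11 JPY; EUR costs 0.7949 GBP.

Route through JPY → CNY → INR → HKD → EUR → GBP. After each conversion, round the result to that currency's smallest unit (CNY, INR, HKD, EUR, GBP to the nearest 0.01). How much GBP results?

JPY 13,700 ÷ 21.11 = CNY 648.98
CNY 648.98 × 10.83 = INR 7,028.45
INR 7,028.45 × 0.1048 = HKD 736.58
HKD 736.58 × 0.1213 = EUR 89.35
EUR 89.35 × 0.7949 = GBP 71.02

GBP 71.02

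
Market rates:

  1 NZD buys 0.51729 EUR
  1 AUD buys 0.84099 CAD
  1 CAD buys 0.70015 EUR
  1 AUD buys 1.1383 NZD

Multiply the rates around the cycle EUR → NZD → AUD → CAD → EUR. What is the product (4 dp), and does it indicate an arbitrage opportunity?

1.0000 (no arbitrage)

Around EUR → NZD → AUD → CAD → EUR: 1 ÷ 0.51729 ÷ 1.1383 × 0.84099 × 0.70015 = 0.999980
Product ≈ 1 (deviation 0.002%, within rounding noise).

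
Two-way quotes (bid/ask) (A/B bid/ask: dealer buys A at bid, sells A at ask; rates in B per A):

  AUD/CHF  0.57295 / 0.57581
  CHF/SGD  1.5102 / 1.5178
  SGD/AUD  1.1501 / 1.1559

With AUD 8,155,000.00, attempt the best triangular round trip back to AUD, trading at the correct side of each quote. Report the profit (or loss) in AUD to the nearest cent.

Best loop AUD → CHF → SGD → AUD:
AUD 8,155,000.00 × 0.57295 (sell AUD at bid) = CHF 4,672,407.25
CHF 4,672,407.25 × 1.5102 (sell CHF at bid) = SGD 7,056,269.43
SGD 7,056,269.43 × 1.1501 (sell SGD at bid) = AUD 8,115,415.47

Net result: AUD -39,584.53 (no profitable arbitrage after spreads)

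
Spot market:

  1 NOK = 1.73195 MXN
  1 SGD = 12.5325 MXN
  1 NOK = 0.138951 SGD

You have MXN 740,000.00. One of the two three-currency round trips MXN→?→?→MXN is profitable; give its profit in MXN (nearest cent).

Profit: MXN 4,039.10

Profitable loop is MXN → NOK → SGD → MXN:
MXN 740,000.00 ÷ 1.73195 = NOK 427,264.07
NOK 427,264.07 × 0.138951 = SGD 59,368.77
SGD 59,368.77 × 12.5325 = MXN 744,039.10
Profit = MXN 744,039.10 − MXN 740,000.00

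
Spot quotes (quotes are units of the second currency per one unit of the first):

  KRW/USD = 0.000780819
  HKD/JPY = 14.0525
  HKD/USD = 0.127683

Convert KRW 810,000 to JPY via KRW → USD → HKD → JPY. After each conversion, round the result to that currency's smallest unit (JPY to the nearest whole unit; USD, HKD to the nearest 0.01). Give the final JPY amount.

JPY 69,607

KRW 810,000 × 0.000780819 = USD 632.46
USD 632.46 ÷ 0.127683 = HKD 4,953.36
HKD 4,953.36 × 14.0525 = JPY 69,607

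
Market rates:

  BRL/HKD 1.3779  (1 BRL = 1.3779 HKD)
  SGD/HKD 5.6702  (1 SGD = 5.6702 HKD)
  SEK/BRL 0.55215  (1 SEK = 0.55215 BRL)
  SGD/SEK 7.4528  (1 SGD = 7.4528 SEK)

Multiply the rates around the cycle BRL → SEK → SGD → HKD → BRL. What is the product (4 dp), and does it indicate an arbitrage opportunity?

1.0000 (no arbitrage)

Around BRL → SEK → SGD → HKD → BRL: 1 ÷ 0.55215 ÷ 7.4528 × 5.6702 ÷ 1.3779 = 1.000010
Product ≈ 1 (deviation 0.001%, within rounding noise).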